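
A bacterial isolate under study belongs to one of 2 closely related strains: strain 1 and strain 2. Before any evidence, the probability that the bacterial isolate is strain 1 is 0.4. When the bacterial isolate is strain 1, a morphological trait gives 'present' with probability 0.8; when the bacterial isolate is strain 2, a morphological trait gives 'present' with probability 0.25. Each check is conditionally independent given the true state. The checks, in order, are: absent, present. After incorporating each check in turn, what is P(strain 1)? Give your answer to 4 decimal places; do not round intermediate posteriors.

0.3626

After 'absent': P(strain 1) = 0.2·0.4000 / (0.2·0.4000 + 0.75·0.6000) ≈ 0.1509
After 'present': P(strain 1) = 0.8·0.1509 / (0.8·0.1509 + 0.25·0.8491) ≈ 0.3626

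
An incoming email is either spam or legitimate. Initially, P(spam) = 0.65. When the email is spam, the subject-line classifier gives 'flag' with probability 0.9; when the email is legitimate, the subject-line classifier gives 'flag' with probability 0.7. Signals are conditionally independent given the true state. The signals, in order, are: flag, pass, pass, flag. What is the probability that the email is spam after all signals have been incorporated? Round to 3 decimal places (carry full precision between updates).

0.254

After 'flag': P(spam) = 0.9·0.6500 / (0.9·0.6500 + 0.7·0.3500) ≈ 0.7048
After 'pass': P(spam) = 0.1·0.7048 / (0.1·0.7048 + 0.3·0.2952) ≈ 0.4432
After 'pass': P(spam) = 0.1·0.4432 / (0.1·0.4432 + 0.3·0.5568) ≈ 0.2097
After 'flag': P(spam) = 0.9·0.2097 / (0.9·0.2097 + 0.7·0.7903) ≈ 0.2543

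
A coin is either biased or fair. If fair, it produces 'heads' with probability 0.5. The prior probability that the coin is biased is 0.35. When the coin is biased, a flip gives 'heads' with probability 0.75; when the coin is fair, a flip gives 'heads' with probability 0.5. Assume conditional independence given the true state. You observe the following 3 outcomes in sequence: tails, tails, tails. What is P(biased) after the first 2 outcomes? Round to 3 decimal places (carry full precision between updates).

0.119

After 'tails': P(biased) = 0.25·0.3500 / (0.25·0.3500 + 0.5·0.6500) ≈ 0.2121
After 'tails': P(biased) = 0.25·0.2121 / (0.25·0.2121 + 0.5·0.7879) ≈ 0.1186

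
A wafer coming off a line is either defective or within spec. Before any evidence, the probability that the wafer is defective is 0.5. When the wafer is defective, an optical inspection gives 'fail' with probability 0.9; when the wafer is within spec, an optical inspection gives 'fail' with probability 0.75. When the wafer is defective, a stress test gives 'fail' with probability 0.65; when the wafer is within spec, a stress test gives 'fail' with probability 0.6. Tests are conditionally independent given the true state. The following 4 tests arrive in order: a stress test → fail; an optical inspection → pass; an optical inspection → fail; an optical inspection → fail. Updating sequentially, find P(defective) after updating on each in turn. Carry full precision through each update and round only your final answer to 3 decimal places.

After a stress test='fail': P(defective) = 0.65·0.5000 / (0.65·0.5000 + 0.6·0.5000) ≈ 0.5200
After an optical inspection='pass': P(defective) = 0.1·0.5200 / (0.1·0.5200 + 0.25·0.4800) ≈ 0.3023
After an optical inspection='fail': P(defective) = 0.9·0.3023 / (0.9·0.3023 + 0.75·0.6977) ≈ 0.3421
After an optical inspection='fail': P(defective) = 0.9·0.3421 / (0.9·0.3421 + 0.75·0.6579) ≈ 0.3842

0.384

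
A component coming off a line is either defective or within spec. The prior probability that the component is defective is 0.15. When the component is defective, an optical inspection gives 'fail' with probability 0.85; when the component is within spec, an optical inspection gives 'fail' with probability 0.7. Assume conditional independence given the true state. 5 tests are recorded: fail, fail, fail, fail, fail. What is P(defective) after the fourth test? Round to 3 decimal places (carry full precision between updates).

0.277

After 'fail': P(defective) = 0.85·0.1500 / (0.85·0.1500 + 0.7·0.8500) ≈ 0.1765
After 'fail': P(defective) = 0.85·0.1765 / (0.85·0.1765 + 0.7·0.8235) ≈ 0.2065
After 'fail': P(defective) = 0.85·0.2065 / (0.85·0.2065 + 0.7·0.7935) ≈ 0.2401
After 'fail': P(defective) = 0.85·0.2401 / (0.85·0.2401 + 0.7·0.7599) ≈ 0.2773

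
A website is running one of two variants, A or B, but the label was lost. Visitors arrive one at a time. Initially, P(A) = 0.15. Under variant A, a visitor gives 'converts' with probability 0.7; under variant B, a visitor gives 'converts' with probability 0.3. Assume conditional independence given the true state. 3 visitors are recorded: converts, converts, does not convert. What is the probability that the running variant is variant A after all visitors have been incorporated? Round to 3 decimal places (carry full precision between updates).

0.292

After 'converts': P(A) = 0.7·0.1500 / (0.7·0.1500 + 0.3·0.8500) ≈ 0.2917
After 'converts': P(A) = 0.7·0.2917 / (0.7·0.2917 + 0.3·0.7083) ≈ 0.4900
After 'does not convert': P(A) = 0.3·0.4900 / (0.3·0.4900 + 0.7·0.5100) ≈ 0.2917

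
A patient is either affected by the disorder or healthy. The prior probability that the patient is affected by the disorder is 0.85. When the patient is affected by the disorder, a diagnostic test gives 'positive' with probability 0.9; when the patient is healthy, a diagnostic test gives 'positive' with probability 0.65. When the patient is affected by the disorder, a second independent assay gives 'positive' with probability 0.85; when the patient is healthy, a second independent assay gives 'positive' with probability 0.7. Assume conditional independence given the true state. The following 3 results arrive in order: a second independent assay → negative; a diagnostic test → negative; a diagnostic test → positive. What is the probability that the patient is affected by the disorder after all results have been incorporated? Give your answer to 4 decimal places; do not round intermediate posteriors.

0.5285

After a second independent assay='negative': P(affected) = 0.15·0.8500 / (0.15·0.8500 + 0.3·0.1500) ≈ 0.7391
After a diagnostic test='negative': P(affected) = 0.1·0.7391 / (0.1·0.7391 + 0.35·0.2609) ≈ 0.4474
After a diagnostic test='positive': P(affected) = 0.9·0.4474 / (0.9·0.4474 + 0.65·0.5526) ≈ 0.5285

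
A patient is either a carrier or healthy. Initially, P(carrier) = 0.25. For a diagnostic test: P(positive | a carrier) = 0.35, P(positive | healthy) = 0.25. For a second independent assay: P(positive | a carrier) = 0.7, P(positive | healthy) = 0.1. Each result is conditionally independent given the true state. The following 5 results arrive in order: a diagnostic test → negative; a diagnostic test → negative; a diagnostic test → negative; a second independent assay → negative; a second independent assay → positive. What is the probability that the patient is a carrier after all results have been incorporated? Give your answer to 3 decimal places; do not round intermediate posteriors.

0.336

After a diagnostic test='negative': P(carrier) = 0.65·0.2500 / (0.65·0.2500 + 0.75·0.7500) ≈ 0.2241
After a diagnostic test='negative': P(carrier) = 0.65·0.2241 / (0.65·0.2241 + 0.75·0.7759) ≈ 0.2002
After a diagnostic test='negative': P(carrier) = 0.65·0.2002 / (0.65·0.2002 + 0.75·0.7998) ≈ 0.1783
After a second independent assay='negative': P(carrier) = 0.3·0.1783 / (0.3·0.1783 + 0.9·0.8217) ≈ 0.0675
After a second independent assay='positive': P(carrier) = 0.7·0.0675 / (0.7·0.0675 + 0.1·0.9325) ≈ 0.3361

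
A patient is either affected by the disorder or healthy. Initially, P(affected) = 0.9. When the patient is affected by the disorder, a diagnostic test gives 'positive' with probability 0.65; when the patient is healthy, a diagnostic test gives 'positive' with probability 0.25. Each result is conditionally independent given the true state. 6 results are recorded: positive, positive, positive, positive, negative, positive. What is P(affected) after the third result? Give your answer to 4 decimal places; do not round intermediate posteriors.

After 'positive': P(affected) = 0.65·0.9000 / (0.65·0.9000 + 0.25·0.1000) ≈ 0.9590
After 'positive': P(affected) = 0.65·0.9590 / (0.65·0.9590 + 0.25·0.0410) ≈ 0.9838
After 'positive': P(affected) = 0.65·0.9838 / (0.65·0.9838 + 0.25·0.0162) ≈ 0.9937

0.9937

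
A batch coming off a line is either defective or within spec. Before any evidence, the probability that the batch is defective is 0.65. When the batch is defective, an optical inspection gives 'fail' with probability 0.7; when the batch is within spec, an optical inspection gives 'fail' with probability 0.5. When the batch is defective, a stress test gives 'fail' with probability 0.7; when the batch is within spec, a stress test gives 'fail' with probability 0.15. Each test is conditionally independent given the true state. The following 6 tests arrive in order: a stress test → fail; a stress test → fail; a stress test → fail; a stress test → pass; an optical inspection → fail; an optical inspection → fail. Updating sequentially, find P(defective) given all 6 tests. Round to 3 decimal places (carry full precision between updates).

After a stress test='fail': P(defective) = 0.7·0.6500 / (0.7·0.6500 + 0.15·0.3500) ≈ 0.8966
After a stress test='fail': P(defective) = 0.7·0.8966 / (0.7·0.8966 + 0.15·0.1034) ≈ 0.9759
After a stress test='fail': P(defective) = 0.7·0.9759 / (0.7·0.9759 + 0.15·0.0241) ≈ 0.9947
After a stress test='pass': P(defective) = 0.3·0.9947 / (0.3·0.9947 + 0.85·0.0053) ≈ 0.9852
After an optical inspection='fail': P(defective) = 0.7·0.9852 / (0.7·0.9852 + 0.5·0.0148) ≈ 0.9894
After an optical inspection='fail': P(defective) = 0.7·0.9894 / (0.7·0.9894 + 0.5·0.0106) ≈ 0.9924

0.992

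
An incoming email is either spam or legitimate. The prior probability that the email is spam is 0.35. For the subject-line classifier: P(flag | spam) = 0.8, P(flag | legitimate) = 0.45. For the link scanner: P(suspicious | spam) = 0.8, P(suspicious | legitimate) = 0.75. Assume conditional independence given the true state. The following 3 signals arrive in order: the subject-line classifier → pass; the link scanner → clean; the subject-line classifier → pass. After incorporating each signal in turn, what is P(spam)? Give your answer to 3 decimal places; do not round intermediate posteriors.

0.054

After the subject-line classifier='pass': P(spam) = 0.2·0.3500 / (0.2·0.3500 + 0.55·0.6500) ≈ 0.1637
After the link scanner='clean': P(spam) = 0.2·0.1637 / (0.2·0.1637 + 0.25·0.8363) ≈ 0.1354
After the subject-line classifier='pass': P(spam) = 0.2·0.1354 / (0.2·0.1354 + 0.55·0.8646) ≈ 0.0539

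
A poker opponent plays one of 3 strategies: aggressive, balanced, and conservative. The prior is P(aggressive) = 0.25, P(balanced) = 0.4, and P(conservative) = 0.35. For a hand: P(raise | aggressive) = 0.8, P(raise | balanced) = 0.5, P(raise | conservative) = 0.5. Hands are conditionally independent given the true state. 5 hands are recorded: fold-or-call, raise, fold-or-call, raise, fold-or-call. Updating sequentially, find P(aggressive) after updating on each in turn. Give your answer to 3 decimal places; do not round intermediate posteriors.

0.052

Each posterior becomes the prior for the next update.
After 'fold-or-call': normaliser = 0.2·0.2500 + 0.5·0.4000 + 0.5·0.3500; P(aggressive) ≈ 0.1176, P(balanced) ≈ 0.4706, P(conservative) ≈ 0.4118
After 'raise': normaliser = 0.8·0.1176 + 0.5·0.4706 + 0.5·0.4118; P(aggressive) ≈ 0.1758, P(balanced) ≈ 0.4396, P(conservative) ≈ 0.3846
After 'fold-or-call': normaliser = 0.2·0.1758 + 0.5·0.4396 + 0.5·0.3846; P(aggressive) ≈ 0.0786, P(balanced) ≈ 0.4914, P(conservative) ≈ 0.4300
After 'raise': normaliser = 0.8·0.0786 + 0.5·0.4914 + 0.5·0.4300; P(aggressive) ≈ 0.1201, P(balanced) ≈ 0.4693, P(conservative) ≈ 0.4106
After 'fold-or-call': normaliser = 0.2·0.1201 + 0.5·0.4693 + 0.5·0.4106; P(aggressive) ≈ 0.0518, P(balanced) ≈ 0.5057, P(conservative) ≈ 0.4425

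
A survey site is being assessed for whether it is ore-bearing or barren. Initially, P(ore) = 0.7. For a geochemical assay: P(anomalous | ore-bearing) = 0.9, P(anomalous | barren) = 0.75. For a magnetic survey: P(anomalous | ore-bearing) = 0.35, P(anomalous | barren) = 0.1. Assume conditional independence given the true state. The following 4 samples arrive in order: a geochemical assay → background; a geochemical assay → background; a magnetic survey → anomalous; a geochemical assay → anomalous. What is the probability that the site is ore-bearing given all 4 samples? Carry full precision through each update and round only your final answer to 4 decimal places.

Apply Bayes' rule sequentially, carrying P(ore) forward.
After a geochemical assay='background': P(ore) = 0.1·0.7000 / (0.1·0.7000 + 0.25·0.3000) ≈ 0.4828
After a geochemical assay='background': P(ore) = 0.1·0.4828 / (0.1·0.4828 + 0.25·0.5172) ≈ 0.2718
After a magnetic survey='anomalous': P(ore) = 0.35·0.2718 / (0.35·0.2718 + 0.1·0.7282) ≈ 0.5665
After a geochemical assay='anomalous': P(ore) = 0.9·0.5665 / (0.9·0.5665 + 0.75·0.4335) ≈ 0.6106

0.6106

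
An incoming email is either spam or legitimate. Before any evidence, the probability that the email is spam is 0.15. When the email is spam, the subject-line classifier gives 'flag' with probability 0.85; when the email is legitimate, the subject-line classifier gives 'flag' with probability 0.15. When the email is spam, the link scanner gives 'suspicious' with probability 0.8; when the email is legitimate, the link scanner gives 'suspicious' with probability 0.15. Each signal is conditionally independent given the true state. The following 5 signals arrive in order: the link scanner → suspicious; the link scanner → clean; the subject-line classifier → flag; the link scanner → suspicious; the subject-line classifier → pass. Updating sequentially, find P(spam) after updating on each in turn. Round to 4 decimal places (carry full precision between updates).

0.5415

Each posterior becomes the prior for the next update.
After the link scanner='suspicious': P(spam) = 0.8·0.1500 / (0.8·0.1500 + 0.15·0.8500) ≈ 0.4848
After the link scanner='clean': P(spam) = 0.2·0.4848 / (0.2·0.4848 + 0.85·0.5152) ≈ 0.1813
After the subject-line classifier='flag': P(spam) = 0.85·0.1813 / (0.85·0.1813 + 0.15·0.8187) ≈ 0.5565
After the link scanner='suspicious': P(spam) = 0.8·0.5565 / (0.8·0.5565 + 0.15·0.4435) ≈ 0.8700
After the subject-line classifier='pass': P(spam) = 0.15·0.8700 / (0.15·0.8700 + 0.85·0.1300) ≈ 0.5415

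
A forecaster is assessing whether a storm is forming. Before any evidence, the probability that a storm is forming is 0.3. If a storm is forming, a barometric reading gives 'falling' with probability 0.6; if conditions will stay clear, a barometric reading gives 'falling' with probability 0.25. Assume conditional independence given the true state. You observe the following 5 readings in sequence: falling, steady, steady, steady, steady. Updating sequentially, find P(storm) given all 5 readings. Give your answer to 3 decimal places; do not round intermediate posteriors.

After 'falling': P(storm) = 0.6·0.3000 / (0.6·0.3000 + 0.25·0.7000) ≈ 0.5070
After 'steady': P(storm) = 0.4·0.5070 / (0.4·0.5070 + 0.75·0.4930) ≈ 0.3542
After 'steady': P(storm) = 0.4·0.3542 / (0.4·0.3542 + 0.75·0.6458) ≈ 0.2263
After 'steady': P(storm) = 0.4·0.2263 / (0.4·0.2263 + 0.75·0.7737) ≈ 0.1350
After 'steady': P(storm) = 0.4·0.1350 / (0.4·0.1350 + 0.75·0.8650) ≈ 0.0768

0.077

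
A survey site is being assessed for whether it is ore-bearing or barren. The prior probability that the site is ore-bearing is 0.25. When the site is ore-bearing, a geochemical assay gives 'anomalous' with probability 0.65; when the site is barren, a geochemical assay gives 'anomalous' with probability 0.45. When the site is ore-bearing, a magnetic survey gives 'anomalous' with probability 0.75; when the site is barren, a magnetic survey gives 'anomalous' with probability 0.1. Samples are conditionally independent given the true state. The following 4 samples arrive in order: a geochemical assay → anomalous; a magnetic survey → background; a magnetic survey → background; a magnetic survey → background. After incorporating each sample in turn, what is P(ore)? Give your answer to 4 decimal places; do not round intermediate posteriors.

0.0102

After a geochemical assay='anomalous': P(ore) = 0.65·0.2500 / (0.65·0.2500 + 0.45·0.7500) ≈ 0.3250
After a magnetic survey='background': P(ore) = 0.25·0.3250 / (0.25·0.3250 + 0.9·0.6750) ≈ 0.1180
After a magnetic survey='background': P(ore) = 0.25·0.1180 / (0.25·0.1180 + 0.9·0.8820) ≈ 0.0358
After a magnetic survey='background': P(ore) = 0.25·0.0358 / (0.25·0.0358 + 0.9·0.9642) ≈ 0.0102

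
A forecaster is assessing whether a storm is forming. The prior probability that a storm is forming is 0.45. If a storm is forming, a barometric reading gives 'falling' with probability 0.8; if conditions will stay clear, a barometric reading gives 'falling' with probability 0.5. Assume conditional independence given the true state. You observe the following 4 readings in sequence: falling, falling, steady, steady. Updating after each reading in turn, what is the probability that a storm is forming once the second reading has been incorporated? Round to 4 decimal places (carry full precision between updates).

After 'falling': P(storm) = 0.8·0.4500 / (0.8·0.4500 + 0.5·0.5500) ≈ 0.5669
After 'falling': P(storm) = 0.8·0.5669 / (0.8·0.5669 + 0.5·0.4331) ≈ 0.6769

0.6769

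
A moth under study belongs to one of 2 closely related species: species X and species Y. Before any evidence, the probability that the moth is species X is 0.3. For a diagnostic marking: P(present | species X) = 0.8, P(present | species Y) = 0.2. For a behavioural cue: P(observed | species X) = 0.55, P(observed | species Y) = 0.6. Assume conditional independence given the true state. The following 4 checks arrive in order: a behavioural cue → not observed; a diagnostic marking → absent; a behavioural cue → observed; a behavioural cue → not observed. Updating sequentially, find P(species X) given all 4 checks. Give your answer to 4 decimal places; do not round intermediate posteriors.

0.1106

Apply Bayes' rule sequentially, carrying P(species X) forward.
After a behavioural cue='not observed': P(species X) = 0.45·0.3000 / (0.45·0.3000 + 0.4·0.7000) ≈ 0.3253
After a diagnostic marking='absent': P(species X) = 0.2·0.3253 / (0.2·0.3253 + 0.8·0.6747) ≈ 0.1076
After a behavioural cue='observed': P(species X) = 0.55·0.1076 / (0.55·0.1076 + 0.6·0.8924) ≈ 0.0995
After a behavioural cue='not observed': P(species X) = 0.45·0.0995 / (0.45·0.0995 + 0.4·0.9005) ≈ 0.1106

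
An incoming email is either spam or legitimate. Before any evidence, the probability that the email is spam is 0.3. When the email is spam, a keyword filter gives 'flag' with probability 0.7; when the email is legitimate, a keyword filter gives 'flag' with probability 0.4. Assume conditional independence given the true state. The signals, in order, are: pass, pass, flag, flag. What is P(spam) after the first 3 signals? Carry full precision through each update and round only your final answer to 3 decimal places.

0.158

After 'pass': P(spam) = 0.3·0.3000 / (0.3·0.3000 + 0.6·0.7000) ≈ 0.1765
After 'pass': P(spam) = 0.3·0.1765 / (0.3·0.1765 + 0.6·0.8235) ≈ 0.0968
After 'flag': P(spam) = 0.7·0.0968 / (0.7·0.0968 + 0.4·0.9032) ≈ 0.1579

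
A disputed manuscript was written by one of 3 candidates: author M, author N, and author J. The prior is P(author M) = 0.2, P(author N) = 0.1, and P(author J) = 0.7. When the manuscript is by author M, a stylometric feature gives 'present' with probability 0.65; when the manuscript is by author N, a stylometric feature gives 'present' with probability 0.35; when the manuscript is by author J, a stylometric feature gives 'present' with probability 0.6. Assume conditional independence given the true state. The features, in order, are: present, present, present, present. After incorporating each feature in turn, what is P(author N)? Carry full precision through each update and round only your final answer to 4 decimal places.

After 'present': normaliser = 0.65·0.2000 + 0.35·0.1000 + 0.6·0.7000; P(author M) ≈ 0.2222, P(author N) ≈ 0.0598, P(author J) ≈ 0.7179
After 'present': normaliser = 0.65·0.2222 + 0.35·0.0598 + 0.6·0.7179; P(author M) ≈ 0.2423, P(author N) ≈ 0.0351, P(author J) ≈ 0.7226
After 'present': normaliser = 0.65·0.2423 + 0.35·0.0351 + 0.6·0.7226; P(author M) ≈ 0.2610, P(author N) ≈ 0.0204, P(author J) ≈ 0.7186
After 'present': normaliser = 0.65·0.2610 + 0.35·0.0204 + 0.6·0.7186; P(author M) ≈ 0.2791, P(author N) ≈ 0.0117, P(author J) ≈ 0.7092

0.0117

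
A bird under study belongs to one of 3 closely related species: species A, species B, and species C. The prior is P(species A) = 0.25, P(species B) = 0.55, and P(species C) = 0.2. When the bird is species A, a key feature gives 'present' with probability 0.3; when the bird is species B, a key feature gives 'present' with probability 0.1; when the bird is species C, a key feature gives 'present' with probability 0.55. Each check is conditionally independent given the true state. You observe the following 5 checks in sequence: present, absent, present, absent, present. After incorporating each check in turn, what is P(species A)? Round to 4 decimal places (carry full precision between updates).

0.3153

After 'present': normaliser = 0.3·0.2500 + 0.1·0.5500 + 0.55·0.2000; P(species A) ≈ 0.3125, P(species B) ≈ 0.2292, P(species C) ≈ 0.4583
After 'absent': normaliser = 0.7·0.3125 + 0.9·0.2292 + 0.45·0.4583; P(species A) ≈ 0.3465, P(species B) ≈ 0.3267, P(species C) ≈ 0.3267
After 'present': normaliser = 0.3·0.3465 + 0.1·0.3267 + 0.55·0.3267; P(species A) ≈ 0.3286, P(species B) ≈ 0.1033, P(species C) ≈ 0.5681
After 'absent': normaliser = 0.7·0.3286 + 0.9·0.1033 + 0.45·0.5681; P(species A) ≈ 0.3976, P(species B) ≈ 0.1606, P(species C) ≈ 0.4418
After 'present': normaliser = 0.3·0.3976 + 0.1·0.1606 + 0.55·0.4418; P(species A) ≈ 0.3153, P(species B) ≈ 0.0425, P(species C) ≈ 0.6423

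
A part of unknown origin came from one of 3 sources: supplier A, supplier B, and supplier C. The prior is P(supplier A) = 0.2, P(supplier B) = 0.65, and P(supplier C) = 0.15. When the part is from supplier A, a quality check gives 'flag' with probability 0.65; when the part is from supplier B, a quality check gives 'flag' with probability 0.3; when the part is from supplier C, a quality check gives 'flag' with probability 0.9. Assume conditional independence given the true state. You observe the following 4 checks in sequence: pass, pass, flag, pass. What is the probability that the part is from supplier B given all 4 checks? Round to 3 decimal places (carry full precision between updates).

0.921

Apply Bayes' rule sequentially, carrying P(supplier B) forward.
After 'pass': normaliser = 0.35·0.2000 + 0.7·0.6500 + 0.1·0.1500; P(supplier A) ≈ 0.1296, P(supplier B) ≈ 0.8426, P(supplier C) ≈ 0.0278
After 'pass': normaliser = 0.35·0.1296 + 0.7·0.8426 + 0.1·0.0278; P(supplier A) ≈ 0.0711, P(supplier B) ≈ 0.9245, P(supplier C) ≈ 0.0044
After 'flag': normaliser = 0.65·0.0711 + 0.3·0.9245 + 0.9·0.0044; P(supplier A) ≈ 0.1411, P(supplier B) ≈ 0.8469, P(supplier C) ≈ 0.0120
After 'pass': normaliser = 0.35·0.1411 + 0.7·0.8469 + 0.1·0.0120; P(supplier A) ≈ 0.0768, P(supplier B) ≈ 0.9214, P(supplier C) ≈ 0.0019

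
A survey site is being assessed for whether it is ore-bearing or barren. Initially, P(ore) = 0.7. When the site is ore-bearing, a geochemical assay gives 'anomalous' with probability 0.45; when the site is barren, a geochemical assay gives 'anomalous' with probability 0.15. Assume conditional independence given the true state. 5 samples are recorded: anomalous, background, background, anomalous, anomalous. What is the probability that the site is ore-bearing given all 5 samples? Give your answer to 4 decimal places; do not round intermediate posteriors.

Apply Bayes' rule sequentially, carrying P(ore) forward.
After 'anomalous': P(ore) = 0.45·0.7000 / (0.45·0.7000 + 0.15·0.3000) ≈ 0.8750
After 'background': P(ore) = 0.55·0.8750 / (0.55·0.8750 + 0.85·0.1250) ≈ 0.8191
After 'background': P(ore) = 0.55·0.8191 / (0.55·0.8191 + 0.85·0.1809) ≈ 0.7456
After 'anomalous': P(ore) = 0.45·0.7456 / (0.45·0.7456 + 0.15·0.2544) ≈ 0.8979
After 'anomalous': P(ore) = 0.45·0.8979 / (0.45·0.8979 + 0.15·0.1021) ≈ 0.9635

0.9635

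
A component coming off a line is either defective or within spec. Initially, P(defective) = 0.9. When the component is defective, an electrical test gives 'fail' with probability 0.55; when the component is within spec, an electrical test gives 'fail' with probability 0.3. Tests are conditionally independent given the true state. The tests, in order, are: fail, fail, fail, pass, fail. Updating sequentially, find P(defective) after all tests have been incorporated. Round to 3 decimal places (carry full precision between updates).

0.985

After 'fail': P(defective) = 0.55·0.9000 / (0.55·0.9000 + 0.3·0.1000) ≈ 0.9429
After 'fail': P(defective) = 0.55·0.9429 / (0.55·0.9429 + 0.3·0.0571) ≈ 0.9680
After 'fail': P(defective) = 0.55·0.9680 / (0.55·0.9680 + 0.3·0.0320) ≈ 0.9823
After 'pass': P(defective) = 0.45·0.9823 / (0.45·0.9823 + 0.7·0.0177) ≈ 0.9727
After 'fail': P(defective) = 0.55·0.9727 / (0.55·0.9727 + 0.3·0.0273) ≈ 0.9849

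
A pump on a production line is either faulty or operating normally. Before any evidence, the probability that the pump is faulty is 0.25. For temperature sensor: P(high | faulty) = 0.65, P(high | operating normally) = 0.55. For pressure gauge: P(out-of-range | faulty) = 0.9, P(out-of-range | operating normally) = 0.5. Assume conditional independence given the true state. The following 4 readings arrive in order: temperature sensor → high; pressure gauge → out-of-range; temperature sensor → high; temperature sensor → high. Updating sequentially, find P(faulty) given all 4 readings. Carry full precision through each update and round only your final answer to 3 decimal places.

0.498

After temperature sensor='high': P(faulty) = 0.65·0.2500 / (0.65·0.2500 + 0.55·0.7500) ≈ 0.2826
After pressure gauge='out-of-range': P(faulty) = 0.9·0.2826 / (0.9·0.2826 + 0.5·0.7174) ≈ 0.4149
After temperature sensor='high': P(faulty) = 0.65·0.4149 / (0.65·0.4149 + 0.55·0.5851) ≈ 0.4559
After temperature sensor='high': P(faulty) = 0.65·0.4559 / (0.65·0.4559 + 0.55·0.5441) ≈ 0.4976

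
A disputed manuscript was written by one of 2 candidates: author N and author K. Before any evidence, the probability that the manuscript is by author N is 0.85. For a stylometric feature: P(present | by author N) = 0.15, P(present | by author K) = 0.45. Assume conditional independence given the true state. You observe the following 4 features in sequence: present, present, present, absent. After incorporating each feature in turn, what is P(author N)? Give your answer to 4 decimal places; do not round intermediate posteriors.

0.2449

After 'present': P(author N) = 0.15·0.8500 / (0.15·0.8500 + 0.45·0.1500) ≈ 0.6538
After 'present': P(author N) = 0.15·0.6538 / (0.15·0.6538 + 0.45·0.3462) ≈ 0.3864
After 'present': P(author N) = 0.15·0.3864 / (0.15·0.3864 + 0.45·0.6136) ≈ 0.1735
After 'absent': P(author N) = 0.85·0.1735 / (0.85·0.1735 + 0.55·0.8265) ≈ 0.2449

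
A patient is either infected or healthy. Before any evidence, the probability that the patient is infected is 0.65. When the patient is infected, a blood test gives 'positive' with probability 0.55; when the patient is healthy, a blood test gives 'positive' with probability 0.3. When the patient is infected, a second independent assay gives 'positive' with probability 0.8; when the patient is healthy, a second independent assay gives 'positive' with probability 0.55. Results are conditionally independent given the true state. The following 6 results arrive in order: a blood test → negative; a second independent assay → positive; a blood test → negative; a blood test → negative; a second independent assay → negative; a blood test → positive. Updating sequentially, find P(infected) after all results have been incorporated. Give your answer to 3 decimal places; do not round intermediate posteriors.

Each posterior becomes the prior for the next update.
After a blood test='negative': P(infected) = 0.45·0.6500 / (0.45·0.6500 + 0.7·0.3500) ≈ 0.5442
After a second independent assay='positive': P(infected) = 0.8·0.5442 / (0.8·0.5442 + 0.55·0.4558) ≈ 0.6346
After a blood test='negative': P(infected) = 0.45·0.6346 / (0.45·0.6346 + 0.7·0.3654) ≈ 0.5275
After a blood test='negative': P(infected) = 0.45·0.5275 / (0.45·0.5275 + 0.7·0.4725) ≈ 0.4178
After a second independent assay='negative': P(infected) = 0.2·0.4178 / (0.2·0.4178 + 0.45·0.5822) ≈ 0.2418
After a blood test='positive': P(infected) = 0.55·0.2418 / (0.55·0.2418 + 0.3·0.7582) ≈ 0.3690

0.369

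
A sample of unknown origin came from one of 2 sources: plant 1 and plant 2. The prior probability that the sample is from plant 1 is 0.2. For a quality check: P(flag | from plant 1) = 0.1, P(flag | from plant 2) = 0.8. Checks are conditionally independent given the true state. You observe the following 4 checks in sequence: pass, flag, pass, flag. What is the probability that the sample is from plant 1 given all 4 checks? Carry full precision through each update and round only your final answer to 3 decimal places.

0.073

After 'pass': P(plant 1) = 0.9·0.2000 / (0.9·0.2000 + 0.2·0.8000) ≈ 0.5294
After 'flag': P(plant 1) = 0.1·0.5294 / (0.1·0.5294 + 0.8·0.4706) ≈ 0.1233
After 'pass': P(plant 1) = 0.9·0.1233 / (0.9·0.1233 + 0.2·0.8767) ≈ 0.3876
After 'flag': P(plant 1) = 0.1·0.3876 / (0.1·0.3876 + 0.8·0.6124) ≈ 0.0733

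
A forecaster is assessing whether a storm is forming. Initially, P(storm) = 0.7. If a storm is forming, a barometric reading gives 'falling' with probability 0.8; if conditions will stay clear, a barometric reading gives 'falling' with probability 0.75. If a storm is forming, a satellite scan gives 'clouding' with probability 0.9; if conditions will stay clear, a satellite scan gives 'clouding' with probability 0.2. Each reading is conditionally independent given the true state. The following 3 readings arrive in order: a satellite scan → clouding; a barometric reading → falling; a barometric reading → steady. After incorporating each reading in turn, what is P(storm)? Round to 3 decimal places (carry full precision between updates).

Apply Bayes' rule sequentially, carrying P(storm) forward.
After a satellite scan='clouding': P(storm) = 0.9·0.7000 / (0.9·0.7000 + 0.2·0.3000) ≈ 0.9130
After a barometric reading='falling': P(storm) = 0.8·0.9130 / (0.8·0.9130 + 0.75·0.0870) ≈ 0.9180
After a barometric reading='steady': P(storm) = 0.2·0.9180 / (0.2·0.9180 + 0.25·0.0820) ≈ 0.8996

0.900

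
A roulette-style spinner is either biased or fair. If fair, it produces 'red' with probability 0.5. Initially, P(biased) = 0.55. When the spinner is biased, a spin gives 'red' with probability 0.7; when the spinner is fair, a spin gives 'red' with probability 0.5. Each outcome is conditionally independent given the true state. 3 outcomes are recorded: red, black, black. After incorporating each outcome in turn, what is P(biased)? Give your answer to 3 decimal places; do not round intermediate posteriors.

0.381

After 'red': P(biased) = 0.7·0.5500 / (0.7·0.5500 + 0.5·0.4500) ≈ 0.6311
After 'black': P(biased) = 0.3·0.6311 / (0.3·0.6311 + 0.5·0.3689) ≈ 0.5066
After 'black': P(biased) = 0.3·0.5066 / (0.3·0.5066 + 0.5·0.4934) ≈ 0.3812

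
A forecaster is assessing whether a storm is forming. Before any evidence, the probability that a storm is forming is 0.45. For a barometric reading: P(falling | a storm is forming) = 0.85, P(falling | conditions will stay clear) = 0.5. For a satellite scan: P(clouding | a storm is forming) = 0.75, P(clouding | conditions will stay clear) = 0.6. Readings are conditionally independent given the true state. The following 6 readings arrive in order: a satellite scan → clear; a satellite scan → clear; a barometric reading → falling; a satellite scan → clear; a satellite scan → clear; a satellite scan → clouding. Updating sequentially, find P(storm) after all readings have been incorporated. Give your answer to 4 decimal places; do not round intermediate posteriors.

After a satellite scan='clear': P(storm) = 0.25·0.4500 / (0.25·0.4500 + 0.4·0.5500) ≈ 0.3383
After a satellite scan='clear': P(storm) = 0.25·0.3383 / (0.25·0.3383 + 0.4·0.6617) ≈ 0.2422
After a barometric reading='falling': P(storm) = 0.85·0.2422 / (0.85·0.2422 + 0.5·0.7578) ≈ 0.3520
After a satellite scan='clear': P(storm) = 0.25·0.3520 / (0.25·0.3520 + 0.4·0.6480) ≈ 0.2535
After a satellite scan='clear': P(storm) = 0.25·0.2535 / (0.25·0.2535 + 0.4·0.7465) ≈ 0.1751
After a satellite scan='clouding': P(storm) = 0.75·0.1751 / (0.75·0.1751 + 0.6·0.8249) ≈ 0.2097

0.2097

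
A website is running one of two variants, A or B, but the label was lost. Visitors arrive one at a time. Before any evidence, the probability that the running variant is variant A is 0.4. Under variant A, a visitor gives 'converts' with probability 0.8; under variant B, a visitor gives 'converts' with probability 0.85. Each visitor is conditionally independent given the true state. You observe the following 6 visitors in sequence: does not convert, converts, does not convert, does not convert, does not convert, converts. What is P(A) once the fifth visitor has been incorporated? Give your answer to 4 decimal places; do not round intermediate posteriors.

After 'does not convert': P(A) = 0.2·0.4000 / (0.2·0.4000 + 0.15·0.6000) ≈ 0.4706
After 'converts': P(A) = 0.8·0.4706 / (0.8·0.4706 + 0.85·0.5294) ≈ 0.4555
After 'does not convert': P(A) = 0.2·0.4555 / (0.2·0.4555 + 0.15·0.5445) ≈ 0.5273
After 'does not convert': P(A) = 0.2·0.5273 / (0.2·0.5273 + 0.15·0.4727) ≈ 0.5980
After 'does not convert': P(A) = 0.2·0.5980 / (0.2·0.5980 + 0.15·0.4020) ≈ 0.6648

0.6648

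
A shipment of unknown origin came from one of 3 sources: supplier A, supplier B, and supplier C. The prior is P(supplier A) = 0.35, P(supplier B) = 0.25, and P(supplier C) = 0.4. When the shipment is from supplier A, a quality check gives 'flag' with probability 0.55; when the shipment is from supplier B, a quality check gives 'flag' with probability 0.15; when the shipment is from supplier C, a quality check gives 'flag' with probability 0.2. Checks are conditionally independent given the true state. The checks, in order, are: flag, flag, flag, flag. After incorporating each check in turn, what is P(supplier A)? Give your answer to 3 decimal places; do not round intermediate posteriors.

0.977

After 'flag': normaliser = 0.55·0.3500 + 0.15·0.2500 + 0.2·0.4000; P(supplier A) ≈ 0.6210, P(supplier B) ≈ 0.1210, P(supplier C) ≈ 0.2581
After 'flag': normaliser = 0.55·0.6210 + 0.15·0.1210 + 0.2·0.2581; P(supplier A) ≈ 0.8304, P(supplier B) ≈ 0.0441, P(supplier C) ≈ 0.1255
After 'flag': normaliser = 0.55·0.8304 + 0.15·0.0441 + 0.2·0.1255; P(supplier A) ≈ 0.9351, P(supplier B) ≈ 0.0135, P(supplier C) ≈ 0.0514
After 'flag': normaliser = 0.55·0.9351 + 0.15·0.0135 + 0.2·0.0514; P(supplier A) ≈ 0.9766, P(supplier B) ≈ 0.0039, P(supplier C) ≈ 0.0195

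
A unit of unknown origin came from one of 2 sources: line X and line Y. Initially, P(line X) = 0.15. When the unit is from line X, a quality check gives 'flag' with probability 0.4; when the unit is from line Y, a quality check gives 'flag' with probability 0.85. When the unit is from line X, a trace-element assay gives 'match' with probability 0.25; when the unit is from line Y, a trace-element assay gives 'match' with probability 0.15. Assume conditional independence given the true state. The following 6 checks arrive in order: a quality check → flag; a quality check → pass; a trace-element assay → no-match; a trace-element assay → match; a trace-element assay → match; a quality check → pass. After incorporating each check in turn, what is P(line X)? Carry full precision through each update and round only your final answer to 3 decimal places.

After a quality check='flag': P(line X) = 0.4·0.1500 / (0.4·0.1500 + 0.85·0.8500) ≈ 0.0767
After a quality check='pass': P(line X) = 0.6·0.0767 / (0.6·0.0767 + 0.15·0.9233) ≈ 0.2494
After a trace-element assay='no-match': P(line X) = 0.75·0.2494 / (0.75·0.2494 + 0.85·0.7506) ≈ 0.2267
After a trace-element assay='match': P(line X) = 0.25·0.2267 / (0.25·0.2267 + 0.15·0.7733) ≈ 0.3282
After a trace-element assay='match': P(line X) = 0.25·0.3282 / (0.25·0.3282 + 0.15·0.6718) ≈ 0.4488
After a quality check='pass': P(line X) = 0.6·0.4488 / (0.6·0.4488 + 0.15·0.5512) ≈ 0.7651

0.765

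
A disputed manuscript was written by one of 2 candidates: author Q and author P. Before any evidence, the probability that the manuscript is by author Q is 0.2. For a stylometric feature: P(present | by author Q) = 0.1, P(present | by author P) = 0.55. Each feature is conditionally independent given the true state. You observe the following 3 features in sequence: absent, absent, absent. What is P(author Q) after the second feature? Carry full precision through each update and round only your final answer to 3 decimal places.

After 'absent': P(author Q) = 0.9·0.2000 / (0.9·0.2000 + 0.45·0.8000) ≈ 0.3333
After 'absent': P(author Q) = 0.9·0.3333 / (0.9·0.3333 + 0.45·0.6667) ≈ 0.5000

0.500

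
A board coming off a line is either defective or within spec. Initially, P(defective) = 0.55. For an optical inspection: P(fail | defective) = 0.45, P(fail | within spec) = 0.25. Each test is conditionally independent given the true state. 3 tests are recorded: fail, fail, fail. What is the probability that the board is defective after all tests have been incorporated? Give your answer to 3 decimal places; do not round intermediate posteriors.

After 'fail': P(defective) = 0.45·0.5500 / (0.45·0.5500 + 0.25·0.4500) ≈ 0.6875
After 'fail': P(defective) = 0.45·0.6875 / (0.45·0.6875 + 0.25·0.3125) ≈ 0.7984
After 'fail': P(defective) = 0.45·0.7984 / (0.45·0.7984 + 0.25·0.2016) ≈ 0.8770

0.877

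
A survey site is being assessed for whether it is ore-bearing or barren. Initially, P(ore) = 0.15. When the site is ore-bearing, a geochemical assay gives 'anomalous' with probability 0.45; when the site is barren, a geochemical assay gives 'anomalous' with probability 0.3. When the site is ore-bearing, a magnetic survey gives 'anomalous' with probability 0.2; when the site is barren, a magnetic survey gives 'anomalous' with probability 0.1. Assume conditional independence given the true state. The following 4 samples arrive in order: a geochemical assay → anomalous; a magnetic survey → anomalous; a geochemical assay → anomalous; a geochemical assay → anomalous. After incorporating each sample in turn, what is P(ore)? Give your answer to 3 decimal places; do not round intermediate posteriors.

0.544

After a geochemical assay='anomalous': P(ore) = 0.45·0.1500 / (0.45·0.1500 + 0.3·0.8500) ≈ 0.2093
After a magnetic survey='anomalous': P(ore) = 0.2·0.2093 / (0.2·0.2093 + 0.1·0.7907) ≈ 0.3462
After a geochemical assay='anomalous': P(ore) = 0.45·0.3462 / (0.45·0.3462 + 0.3·0.6538) ≈ 0.4426
After a geochemical assay='anomalous': P(ore) = 0.45·0.4426 / (0.45·0.4426 + 0.3·0.5574) ≈ 0.5436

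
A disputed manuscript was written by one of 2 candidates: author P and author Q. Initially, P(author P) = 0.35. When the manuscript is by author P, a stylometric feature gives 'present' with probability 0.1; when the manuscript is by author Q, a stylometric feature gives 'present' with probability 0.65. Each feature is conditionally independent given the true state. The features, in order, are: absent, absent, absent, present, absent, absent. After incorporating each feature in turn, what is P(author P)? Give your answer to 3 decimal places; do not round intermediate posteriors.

0.903

Apply Bayes' rule sequentially, carrying P(author P) forward.
After 'absent': P(author P) = 0.9·0.3500 / (0.9·0.3500 + 0.35·0.6500) ≈ 0.5806
After 'absent': P(author P) = 0.9·0.5806 / (0.9·0.5806 + 0.35·0.4194) ≈ 0.7807
After 'absent': P(author P) = 0.9·0.7807 / (0.9·0.7807 + 0.35·0.2193) ≈ 0.9015
After 'present': P(author P) = 0.1·0.9015 / (0.1·0.9015 + 0.65·0.0985) ≈ 0.5848
After 'absent': P(author P) = 0.9·0.5848 / (0.9·0.5848 + 0.35·0.4152) ≈ 0.7836
After 'absent': P(author P) = 0.9·0.7836 / (0.9·0.7836 + 0.35·0.2164) ≈ 0.9030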